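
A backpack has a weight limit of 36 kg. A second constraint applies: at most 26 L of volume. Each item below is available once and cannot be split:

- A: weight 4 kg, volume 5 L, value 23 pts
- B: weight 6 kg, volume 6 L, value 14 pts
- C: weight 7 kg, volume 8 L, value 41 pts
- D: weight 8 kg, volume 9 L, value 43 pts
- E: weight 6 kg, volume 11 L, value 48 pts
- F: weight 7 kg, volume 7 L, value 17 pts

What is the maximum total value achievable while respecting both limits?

114 pts

Feasible sets respecting both limits:
- A+D+E: weight 18, volume 25, value 114
- A+C+E: weight 17, volume 24, value 112
- A+C+D: weight 19, volume 22, value 107
- C+E+F: weight 20, volume 26, value 106
Best: 114 pts.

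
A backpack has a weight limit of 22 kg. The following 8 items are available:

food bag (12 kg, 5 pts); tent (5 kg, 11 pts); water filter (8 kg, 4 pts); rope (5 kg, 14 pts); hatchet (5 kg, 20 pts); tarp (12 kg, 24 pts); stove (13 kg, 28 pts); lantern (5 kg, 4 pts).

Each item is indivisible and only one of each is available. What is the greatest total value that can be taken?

58 pts

Check high-value combinations within 22 kg:
- rope+hatchet+tarp: weight 5+5+12=22, value 14+20+24=58
- tent+hatchet+tarp: weight 5+5+12=22, value 11+20+24=55
- tent+rope+hatchet+lantern: weight 5+5+5+5=20, value 11+14+20+4=49
- tent+rope+tarp: weight 5+5+12=22, value 11+14+24=49
Best: 58 pts.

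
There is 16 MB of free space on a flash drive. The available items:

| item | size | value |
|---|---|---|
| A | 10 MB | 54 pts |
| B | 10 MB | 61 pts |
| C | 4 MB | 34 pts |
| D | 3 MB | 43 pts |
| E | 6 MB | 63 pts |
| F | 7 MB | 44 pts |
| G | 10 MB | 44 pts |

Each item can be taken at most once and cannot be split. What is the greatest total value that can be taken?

Check high-value combinations within 16 MB:
- D+E+F: size 3+6+7=16, value 43+63+44=150
- C+D+E: size 4+3+6=13, value 34+43+63=140
- B+E: size 10+6=16, value 61+63=124
- C+D+F: size 4+3+7=14, value 34+43+44=121
- A+E: size 10+6=16, value 54+63=117
Best: 150 pts.

150 pts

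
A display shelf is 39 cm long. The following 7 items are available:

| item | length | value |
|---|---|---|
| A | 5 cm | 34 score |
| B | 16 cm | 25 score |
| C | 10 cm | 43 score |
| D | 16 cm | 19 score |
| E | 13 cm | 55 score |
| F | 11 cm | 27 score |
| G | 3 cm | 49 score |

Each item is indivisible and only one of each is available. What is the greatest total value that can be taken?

181 score

Check high-value combinations within 39 cm:
- A+C+E+G: length 5+10+13+3=31, value 34+43+55+49=181
- C+E+F+G: length 10+13+11+3=37, value 43+55+27+49=174
- A+E+F+G: length 5+13+11+3=32, value 34+55+27+49=165
Best: 181 score.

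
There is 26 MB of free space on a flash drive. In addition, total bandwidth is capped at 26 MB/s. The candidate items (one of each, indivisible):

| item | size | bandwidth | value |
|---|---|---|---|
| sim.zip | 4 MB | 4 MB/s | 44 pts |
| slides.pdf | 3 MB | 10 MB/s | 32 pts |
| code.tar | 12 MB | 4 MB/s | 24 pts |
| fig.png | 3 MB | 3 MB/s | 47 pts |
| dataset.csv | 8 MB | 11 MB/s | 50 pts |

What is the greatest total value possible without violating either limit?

Feasible sets respecting both limits:
- sim.zip+slides.pdf+code.tar+fig.png: size 22, bandwidth 21, value 147
- sim.zip+fig.png+dataset.csv: size 15, bandwidth 18, value 141
- slides.pdf+fig.png+dataset.csv: size 14, bandwidth 24, value 129
- sim.zip+slides.pdf+dataset.csv: size 15, bandwidth 25, value 126
Best: 147 pts.

147 pts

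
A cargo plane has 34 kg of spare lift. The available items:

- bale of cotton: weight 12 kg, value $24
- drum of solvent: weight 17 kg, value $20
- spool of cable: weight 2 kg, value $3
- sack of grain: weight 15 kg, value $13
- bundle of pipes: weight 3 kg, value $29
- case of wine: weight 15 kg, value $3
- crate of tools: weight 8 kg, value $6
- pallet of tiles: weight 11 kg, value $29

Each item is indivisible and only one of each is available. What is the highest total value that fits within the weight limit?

Check high-value combinations within 34 kg:
- bale of cotton+bundle of pipes+crate of tools+pallet of tiles: weight 12+3+8+11=34, value 24+29+6+29=88
- bale of cotton+spool of cable+bundle of pipes+pallet of tiles: weight 12+2+3+11=28, value 24+3+29+29=85
- bale of cotton+bundle of pipes+pallet of tiles: weight 12+3+11=26, value 24+29+29=82
- drum of solvent+spool of cable+bundle of pipes+pallet of tiles: weight 17+2+3+11=33, value 20+3+29+29=81
Best: $88.

$88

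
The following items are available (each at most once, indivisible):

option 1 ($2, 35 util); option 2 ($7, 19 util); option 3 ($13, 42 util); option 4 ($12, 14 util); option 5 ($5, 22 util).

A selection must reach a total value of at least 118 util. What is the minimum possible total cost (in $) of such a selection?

Subsets with value ≥ 118, sorted by total cost:
- option 1+option 2+option 3+option 5: cost 27, value 118
- option 1+option 2+option 3+option 4+option 5: cost 39, value 132
Minimum cost: 27 $.

27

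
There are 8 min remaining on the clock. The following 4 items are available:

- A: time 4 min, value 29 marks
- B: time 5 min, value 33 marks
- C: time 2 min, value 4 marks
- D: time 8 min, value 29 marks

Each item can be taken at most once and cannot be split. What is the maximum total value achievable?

37 marks

Check high-value combinations within 8 min:
- B+C: time 5+2=7, value 33+4=37
- B: time 5, value 33
- A+C: time 4+2=6, value 29+4=33
- A: time 4, value 29
Best: 37 marks.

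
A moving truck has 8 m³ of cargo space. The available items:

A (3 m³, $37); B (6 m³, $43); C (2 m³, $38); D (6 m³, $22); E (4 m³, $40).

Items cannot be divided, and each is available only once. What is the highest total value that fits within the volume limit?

$81

Check high-value combinations within 8 m³:
- B+C: volume 6+2=8, value 43+38=81
- C+E: volume 2+4=6, value 38+40=78
- A+E: volume 3+4=7, value 37+40=77
- A+C: volume 3+2=5, value 37+38=75
Best: $81.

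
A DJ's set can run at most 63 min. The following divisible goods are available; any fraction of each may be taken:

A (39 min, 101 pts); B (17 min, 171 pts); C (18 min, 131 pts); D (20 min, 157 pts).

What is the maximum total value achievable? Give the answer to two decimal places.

Take in order of value per unit:
- B (171/17 per unit): all 17 → value 171, running total 171.00
- D (157/20 per unit): all 20 → value 157, running total 328.00
- C (131/18 per unit): all 18 → value 131, running total 459.00
- A (101/39 per unit): 8 of 39 → value 8×101/39 = 20.7179, running total 479.72
Total 479.72.

479.72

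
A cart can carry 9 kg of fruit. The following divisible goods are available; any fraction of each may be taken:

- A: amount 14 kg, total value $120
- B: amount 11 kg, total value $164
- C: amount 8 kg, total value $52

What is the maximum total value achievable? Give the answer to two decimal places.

134.18

Take in order of value per unit:
- B (164/11 per unit): 9 of 11 → value 9×164/11 = 134.1818, running total 134.18
Total 134.18.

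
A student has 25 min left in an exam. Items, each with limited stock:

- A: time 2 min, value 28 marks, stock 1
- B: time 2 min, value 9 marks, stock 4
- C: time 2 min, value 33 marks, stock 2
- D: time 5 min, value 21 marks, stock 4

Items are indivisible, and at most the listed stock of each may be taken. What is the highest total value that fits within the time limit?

Top feasible selections:
- 1×A + 2×B + 2×C + 3×D: time 25, value 175
- 1×A + 4×B + 2×C + 2×D: time 24, value 172
Best: 175 marks.

175 marks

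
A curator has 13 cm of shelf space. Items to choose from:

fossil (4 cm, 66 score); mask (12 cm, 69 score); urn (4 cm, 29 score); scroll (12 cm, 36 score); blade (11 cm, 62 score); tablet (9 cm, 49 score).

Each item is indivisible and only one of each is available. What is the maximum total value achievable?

115 score

Check high-value combinations within 13 cm:
- fossil+tablet: length 4+9=13, value 66+49=115
- fossil+urn: length 4+4=8, value 66+29=95
- urn+tablet: length 4+9=13, value 29+49=78
Best: 115 score.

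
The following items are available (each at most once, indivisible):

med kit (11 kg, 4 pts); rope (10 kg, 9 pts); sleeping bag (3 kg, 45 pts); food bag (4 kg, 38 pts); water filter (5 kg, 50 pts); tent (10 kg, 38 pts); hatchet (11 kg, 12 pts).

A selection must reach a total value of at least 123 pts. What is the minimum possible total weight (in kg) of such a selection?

Subsets with value ≥ 123, sorted by total weight:
- sleeping bag+food bag+water filter: weight 12, value 133
- sleeping bag+water filter+tent: weight 18, value 133
- food bag+water filter+tent: weight 19, value 126
Minimum weight: 12 kg.

12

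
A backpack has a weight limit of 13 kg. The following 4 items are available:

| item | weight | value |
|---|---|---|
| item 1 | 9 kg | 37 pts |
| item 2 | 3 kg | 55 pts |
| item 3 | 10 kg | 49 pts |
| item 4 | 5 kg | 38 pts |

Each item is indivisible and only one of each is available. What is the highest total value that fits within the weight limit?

104 pts

Check high-value combinations within 13 kg:
- item 2+item 3: weight 3+10=13, value 55+49=104
- item 2+item 4: weight 3+5=8, value 55+38=93
- item 1+item 2: weight 9+3=12, value 37+55=92
Best: 104 pts.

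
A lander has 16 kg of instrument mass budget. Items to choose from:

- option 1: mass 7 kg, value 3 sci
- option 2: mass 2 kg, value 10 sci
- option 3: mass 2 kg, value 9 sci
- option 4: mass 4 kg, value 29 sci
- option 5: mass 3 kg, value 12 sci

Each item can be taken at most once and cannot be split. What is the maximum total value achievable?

Check high-value combinations within 16 kg:
- option 2+option 3+option 4+option 5: mass 2+2+4+3=11, value 10+9+29+12=60
- option 1+option 2+option 4+option 5: mass 7+2+4+3=16, value 3+10+29+12=54
- option 1+option 3+option 4+option 5: mass 7+2+4+3=16, value 3+9+29+12=53
- option 2+option 4+option 5: mass 2+4+3=9, value 10+29+12=51
Best: 60 sci.

60 sci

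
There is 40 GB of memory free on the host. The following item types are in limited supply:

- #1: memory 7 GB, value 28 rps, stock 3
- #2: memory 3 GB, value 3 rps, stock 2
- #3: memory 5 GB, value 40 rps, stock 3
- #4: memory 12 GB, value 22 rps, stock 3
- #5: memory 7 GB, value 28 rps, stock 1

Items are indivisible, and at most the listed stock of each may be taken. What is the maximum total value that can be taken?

Best selections within memory 40 and stock limits:
- 2×#1 + 1×#2 + 3×#3 + 1×#5: memory 39, value 207
- 3×#1 + 1×#2 + 3×#3: memory 39, value 207
Best: 207 rps.

207 rps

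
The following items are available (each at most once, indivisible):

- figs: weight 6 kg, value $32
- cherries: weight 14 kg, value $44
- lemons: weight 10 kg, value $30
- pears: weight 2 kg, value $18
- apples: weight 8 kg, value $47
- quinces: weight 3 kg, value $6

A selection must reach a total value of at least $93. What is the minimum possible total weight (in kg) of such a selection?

16

Subsets with value ≥ 93, sorted by total weight:
- figs+pears+apples: weight 16, value 97
- figs+pears+apples+quinces: weight 19, value 103
Minimum weight: 16 kg.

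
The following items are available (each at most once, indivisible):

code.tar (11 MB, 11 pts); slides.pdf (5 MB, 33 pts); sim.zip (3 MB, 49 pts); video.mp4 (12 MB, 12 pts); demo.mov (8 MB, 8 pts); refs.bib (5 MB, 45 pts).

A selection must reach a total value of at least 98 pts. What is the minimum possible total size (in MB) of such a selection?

Subsets with value ≥ 98, sorted by total size:
- slides.pdf+sim.zip+refs.bib: size 13, value 127
- sim.zip+demo.mov+refs.bib: size 16, value 102
Minimum size: 13 MB.

13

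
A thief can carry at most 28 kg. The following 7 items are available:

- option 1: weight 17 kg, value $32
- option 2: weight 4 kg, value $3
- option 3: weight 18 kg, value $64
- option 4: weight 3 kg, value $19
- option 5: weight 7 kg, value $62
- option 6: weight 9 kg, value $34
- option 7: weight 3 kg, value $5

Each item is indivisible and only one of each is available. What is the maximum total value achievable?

$145

Check high-value combinations within 28 kg:
- option 3+option 4+option 5: weight 18+3+7=28, value 64+19+62=145
- option 3+option 5+option 7: weight 18+7+3=28, value 64+62+5=131
- option 3+option 5: weight 18+7=25, value 64+62=126
- option 2+option 4+option 5+option 6+option 7: weight 4+3+7+9+3=26, value 3+19+62+34+5=123
- option 4+option 5+option 6+option 7: weight 3+7+9+3=22, value 19+62+34+5=120
Best: $145.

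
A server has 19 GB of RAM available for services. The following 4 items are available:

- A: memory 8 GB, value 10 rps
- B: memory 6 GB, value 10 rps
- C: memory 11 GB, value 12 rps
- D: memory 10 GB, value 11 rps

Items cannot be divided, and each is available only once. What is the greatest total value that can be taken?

Check high-value combinations within 19 GB:
- B+C: memory 6+11=17, value 10+12=22
- A+C: memory 8+11=19, value 10+12=22
- B+D: memory 6+10=16, value 10+11=21
Best: 22 rps.

22 rps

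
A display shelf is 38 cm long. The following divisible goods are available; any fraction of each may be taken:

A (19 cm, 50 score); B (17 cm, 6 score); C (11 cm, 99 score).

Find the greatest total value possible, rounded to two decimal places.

Take in order of value per unit:
- C (99/11 per unit): all 11 → value 99, running total 99.00
- A (50/19 per unit): all 19 → value 50, running total 149.00
- B (6/17 per unit): 8 of 17 → value 8×6/17 = 2.8235, running total 151.82
Total 151.82.

151.82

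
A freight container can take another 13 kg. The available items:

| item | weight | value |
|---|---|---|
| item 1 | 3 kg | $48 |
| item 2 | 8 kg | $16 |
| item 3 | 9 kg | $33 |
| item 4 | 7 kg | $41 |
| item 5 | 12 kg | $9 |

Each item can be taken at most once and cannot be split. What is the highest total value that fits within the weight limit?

$89

Check high-value combinations within 13 kg:
- item 1+item 4: weight 3+7=10, value 48+41=89
- item 1+item 3: weight 3+9=12, value 48+33=81
- item 1+item 2: weight 3+8=11, value 48+16=64
- item 1: weight 3, value 48
Best: $89.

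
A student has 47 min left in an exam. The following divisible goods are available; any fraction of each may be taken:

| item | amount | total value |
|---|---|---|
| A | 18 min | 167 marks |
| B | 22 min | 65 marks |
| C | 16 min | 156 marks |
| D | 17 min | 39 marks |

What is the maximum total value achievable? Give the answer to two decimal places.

Take in order of value per unit:
- C (156/16 per unit): all 16 → value 156, running total 156.00
- A (167/18 per unit): all 18 → value 167, running total 323.00
- B (65/22 per unit): 13 of 22 → value 13×65/22 = 38.4091, running total 361.41
Total 361.41.

361.41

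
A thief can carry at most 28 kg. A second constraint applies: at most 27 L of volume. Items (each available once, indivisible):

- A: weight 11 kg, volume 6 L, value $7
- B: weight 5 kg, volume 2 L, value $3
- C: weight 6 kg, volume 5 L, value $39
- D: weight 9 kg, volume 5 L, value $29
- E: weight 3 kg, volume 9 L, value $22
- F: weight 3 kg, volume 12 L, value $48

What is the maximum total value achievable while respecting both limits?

$119

Feasible sets respecting both limits:
- B+C+D+F: weight 23, volume 24, value 119
- C+D+F: weight 18, volume 22, value 116
- C+E+F: weight 12, volume 26, value 109
- D+E+F: weight 15, volume 26, value 99
Best: $119.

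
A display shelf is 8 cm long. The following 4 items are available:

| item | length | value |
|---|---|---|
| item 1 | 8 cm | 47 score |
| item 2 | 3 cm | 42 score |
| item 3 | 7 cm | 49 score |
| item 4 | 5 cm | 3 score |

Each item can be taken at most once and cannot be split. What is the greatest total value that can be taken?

49 score

Check high-value combinations within 8 cm:
- item 3: length 7, value 49
- item 1: length 8, value 47
- item 2+item 4: length 3+5=8, value 42+3=45
- item 2: length 3, value 42
- item 4: length 5, value 3
Best: 49 score.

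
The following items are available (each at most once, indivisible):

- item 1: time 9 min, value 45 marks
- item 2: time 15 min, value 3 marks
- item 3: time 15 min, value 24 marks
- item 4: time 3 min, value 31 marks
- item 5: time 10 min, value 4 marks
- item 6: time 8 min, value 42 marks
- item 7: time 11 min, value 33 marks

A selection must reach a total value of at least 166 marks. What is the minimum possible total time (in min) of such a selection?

46

Subsets with value ≥ 166, sorted by total time:
- item 1+item 3+item 4+item 6+item 7: time 46, value 175
- item 1+item 3+item 4+item 5+item 6+item 7: time 56, value 179
- item 1+item 2+item 3+item 4+item 6+item 7: time 61, value 178
Minimum time: 46 min.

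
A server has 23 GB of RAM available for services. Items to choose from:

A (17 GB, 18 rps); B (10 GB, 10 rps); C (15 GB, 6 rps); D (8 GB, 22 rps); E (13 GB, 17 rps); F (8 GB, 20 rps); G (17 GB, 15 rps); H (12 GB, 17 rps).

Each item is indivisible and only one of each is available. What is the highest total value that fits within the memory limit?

42 rps

Check high-value combinations within 23 GB:
- D+F: memory 8+8=16, value 22+20=42
- D+H: memory 8+12=20, value 22+17=39
- D+E: memory 8+13=21, value 22+17=39
- F+H: memory 8+12=20, value 20+17=37
Best: 42 rps.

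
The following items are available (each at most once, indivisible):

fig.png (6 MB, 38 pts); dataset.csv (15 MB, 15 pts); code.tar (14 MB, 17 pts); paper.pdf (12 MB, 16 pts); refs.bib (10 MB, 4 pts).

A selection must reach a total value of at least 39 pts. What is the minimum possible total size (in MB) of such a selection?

Subsets with value ≥ 39, sorted by total size:
- fig.png+refs.bib: size 16, value 42
- fig.png+paper.pdf: size 18, value 54
- fig.png+code.tar: size 20, value 55
- fig.png+dataset.csv: size 21, value 53
Minimum size: 16 MB.

16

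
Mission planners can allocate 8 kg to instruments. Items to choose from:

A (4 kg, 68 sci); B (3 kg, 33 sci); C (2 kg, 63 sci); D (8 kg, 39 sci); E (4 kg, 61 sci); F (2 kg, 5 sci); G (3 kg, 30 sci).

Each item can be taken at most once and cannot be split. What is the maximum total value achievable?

136 sci

Check high-value combinations within 8 kg:
- A+C+F: mass 4+2+2=8, value 68+63+5=136
- A+C: mass 4+2=6, value 68+63=131
- A+E: mass 4+4=8, value 68+61=129
Best: 136 sci.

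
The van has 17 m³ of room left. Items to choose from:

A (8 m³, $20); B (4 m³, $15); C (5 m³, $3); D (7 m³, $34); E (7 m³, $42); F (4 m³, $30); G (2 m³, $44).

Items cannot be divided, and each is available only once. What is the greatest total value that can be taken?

Check high-value combinations within 17 m³:
- B+E+F+G: volume 4+7+4+2=17, value 15+42+30+44=131
- B+D+F+G: volume 4+7+4+2=17, value 15+34+30+44=123
- D+E+G: volume 7+7+2=16, value 34+42+44=120
- E+F+G: volume 7+4+2=13, value 42+30+44=116
Best: $131.

$131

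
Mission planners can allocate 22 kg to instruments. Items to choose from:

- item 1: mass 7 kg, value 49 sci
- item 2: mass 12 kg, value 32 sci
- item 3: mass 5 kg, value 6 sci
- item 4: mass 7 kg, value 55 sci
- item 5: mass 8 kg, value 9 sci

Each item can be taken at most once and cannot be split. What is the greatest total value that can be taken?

This is a 0/1 knapsack; check combinations near the capacity.
- item 1+item 4+item 5: mass 7+7+8=22, value 49+55+9=113
- item 1+item 3+item 4: mass 7+5+7=19, value 49+6+55=110
- item 1+item 4: mass 7+7=14, value 49+55=104
- item 2+item 4: mass 12+7=19, value 32+55=87
- item 1+item 2: mass 7+12=19, value 49+32=81
Best: 113 sci.

113 sci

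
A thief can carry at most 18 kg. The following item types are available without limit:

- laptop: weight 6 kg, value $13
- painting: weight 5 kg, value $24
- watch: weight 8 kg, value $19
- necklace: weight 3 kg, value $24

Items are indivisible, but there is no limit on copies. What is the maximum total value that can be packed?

Best value-per-unit is necklace at 24/3, and filling with it alone uses weight 6×3=18. No mix of the others beats 6×24 = 144.

$144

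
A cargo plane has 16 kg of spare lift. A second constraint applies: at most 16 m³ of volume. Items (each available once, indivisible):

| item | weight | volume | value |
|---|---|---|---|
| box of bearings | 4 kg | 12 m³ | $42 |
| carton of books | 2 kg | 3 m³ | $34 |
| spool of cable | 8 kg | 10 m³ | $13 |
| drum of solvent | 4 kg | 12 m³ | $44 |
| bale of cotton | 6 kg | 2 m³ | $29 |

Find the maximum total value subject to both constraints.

Feasible sets respecting both limits:
- carton of books+drum of solvent: weight 6, volume 15, value 78
- box of bearings+carton of books: weight 6, volume 15, value 76
- carton of books+spool of cable+bale of cotton: weight 16, volume 15, value 76
Best: $78.

$78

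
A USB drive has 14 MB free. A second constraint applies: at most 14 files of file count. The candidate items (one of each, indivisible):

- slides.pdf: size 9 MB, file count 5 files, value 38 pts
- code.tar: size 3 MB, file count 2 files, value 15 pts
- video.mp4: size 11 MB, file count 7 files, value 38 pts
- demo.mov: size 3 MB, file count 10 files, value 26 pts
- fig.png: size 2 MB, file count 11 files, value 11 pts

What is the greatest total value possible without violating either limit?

Feasible sets respecting both limits:
- slides.pdf+code.tar: size 12, file count 7, value 53
- code.tar+video.mp4: size 14, file count 9, value 53
- code.tar+demo.mov: size 6, file count 12, value 41
- slides.pdf: size 9, file count 5, value 38
Best: 53 pts.

53 pts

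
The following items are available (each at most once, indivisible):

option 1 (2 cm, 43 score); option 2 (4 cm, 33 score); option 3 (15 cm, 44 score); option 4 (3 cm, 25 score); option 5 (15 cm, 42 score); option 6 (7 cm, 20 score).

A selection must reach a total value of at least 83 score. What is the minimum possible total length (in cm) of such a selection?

Subsets with value ≥ 83, sorted by total length:
- option 1+option 2+option 4: length 9, value 101
- option 1+option 4+option 6: length 12, value 88
- option 1+option 2+option 6: length 13, value 96
Minimum length: 9 cm.

9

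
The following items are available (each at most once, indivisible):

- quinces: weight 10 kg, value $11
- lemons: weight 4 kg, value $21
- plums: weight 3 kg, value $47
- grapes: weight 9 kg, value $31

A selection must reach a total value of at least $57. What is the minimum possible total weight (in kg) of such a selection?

7

Subsets with value ≥ 57, sorted by total weight:
- lemons+plums: weight 7, value 68
- plums+grapes: weight 12, value 78
Minimum weight: 7 kg.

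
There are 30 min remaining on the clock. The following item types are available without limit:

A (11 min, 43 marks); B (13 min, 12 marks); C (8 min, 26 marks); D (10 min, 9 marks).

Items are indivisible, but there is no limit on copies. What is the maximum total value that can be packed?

Best value-per-unit is A at 43/11; filling with it alone gives 2×43 = 86.
Optimal mix: 2×A + 1×C → time 30, value 112.

112 marks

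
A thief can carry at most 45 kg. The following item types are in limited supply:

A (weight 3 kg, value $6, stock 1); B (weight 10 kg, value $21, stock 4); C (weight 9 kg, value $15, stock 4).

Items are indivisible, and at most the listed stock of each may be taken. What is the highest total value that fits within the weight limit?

Top feasible selections:
- 1×A + 4×B: weight 43, value 90
- 4×B: weight 40, value 84
- 1×A + 3×B + 1×C: weight 42, value 84
- 3×B + 1×C: weight 39, value 78
Best: $90.

$90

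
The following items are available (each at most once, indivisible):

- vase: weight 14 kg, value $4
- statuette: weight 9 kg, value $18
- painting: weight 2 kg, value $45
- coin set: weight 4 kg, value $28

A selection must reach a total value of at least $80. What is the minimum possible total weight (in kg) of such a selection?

15

Subsets with value ≥ 80, sorted by total weight:
- statuette+painting+coin set: weight 15, value 91
- vase+statuette+painting+coin set: weight 29, value 95
Minimum weight: 15 kg.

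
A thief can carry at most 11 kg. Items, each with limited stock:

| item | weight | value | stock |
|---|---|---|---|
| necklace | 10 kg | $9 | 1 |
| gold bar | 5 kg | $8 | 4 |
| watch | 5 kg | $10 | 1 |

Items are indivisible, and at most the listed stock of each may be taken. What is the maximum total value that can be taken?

Top feasible selections:
- 1×gold bar + 1×watch: weight 10, value 18
- 2×gold bar: weight 10, value 16
Best: $18.

$18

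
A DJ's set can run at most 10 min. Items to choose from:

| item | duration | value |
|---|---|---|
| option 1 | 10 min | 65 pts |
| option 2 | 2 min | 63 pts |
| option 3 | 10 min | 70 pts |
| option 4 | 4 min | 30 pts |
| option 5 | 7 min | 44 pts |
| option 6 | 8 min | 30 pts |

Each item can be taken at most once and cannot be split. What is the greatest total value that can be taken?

Check high-value combinations within 10 min:
- option 2+option 5: duration 2+7=9, value 63+44=107
- option 2+option 4: duration 2+4=6, value 63+30=93
- option 2+option 6: duration 2+8=10, value 63+30=93
Best: 107 pts.

107 pts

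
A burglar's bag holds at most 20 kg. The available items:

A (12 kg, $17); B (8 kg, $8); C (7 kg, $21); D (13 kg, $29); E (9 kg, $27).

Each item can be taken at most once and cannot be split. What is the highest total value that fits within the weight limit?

$50

Check high-value combinations within 20 kg:
- C+D: weight 7+13=20, value 21+29=50
- C+E: weight 7+9=16, value 21+27=48
- A+C: weight 12+7=19, value 17+21=38
- B+E: weight 8+9=17, value 8+27=35
Best: $50.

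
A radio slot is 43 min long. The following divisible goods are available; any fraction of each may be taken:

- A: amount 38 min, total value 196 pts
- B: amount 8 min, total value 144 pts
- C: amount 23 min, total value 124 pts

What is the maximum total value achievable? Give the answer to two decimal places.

Take in order of value per unit:
- B (144/8 per unit): all 8 → value 144, running total 144.00
- C (124/23 per unit): all 23 → value 124, running total 268.00
- A (196/38 per unit): 12 of 38 → value 12×196/38 = 61.8947, running total 329.89
Total 329.89.

329.89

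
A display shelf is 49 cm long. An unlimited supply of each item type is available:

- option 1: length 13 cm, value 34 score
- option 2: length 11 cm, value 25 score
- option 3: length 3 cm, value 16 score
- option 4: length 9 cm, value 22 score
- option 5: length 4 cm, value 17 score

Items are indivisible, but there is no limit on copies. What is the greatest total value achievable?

257 score

Best value-per-unit is option 3 at 16/3; filling with it alone gives 16×16 = 256.
Optimal mix: 15×option 3 + 1×option 5 → length 49, value 257.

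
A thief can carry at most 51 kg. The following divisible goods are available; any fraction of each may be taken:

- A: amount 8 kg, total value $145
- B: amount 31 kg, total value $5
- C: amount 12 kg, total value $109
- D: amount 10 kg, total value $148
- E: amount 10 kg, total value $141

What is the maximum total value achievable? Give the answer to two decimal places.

Take in order of value per unit:
- A (145/8 per unit): all 8 → value 145, running total 145.00
- D (148/10 per unit): all 10 → value 148, running total 293.00
- E (141/10 per unit): all 10 → value 141, running total 434.00
- C (109/12 per unit): all 12 → value 109, running total 543.00
- B (5/31 per unit): 11 of 31 → value 11×5/31 = 1.7742, running total 544.77
Total 544.77.

544.77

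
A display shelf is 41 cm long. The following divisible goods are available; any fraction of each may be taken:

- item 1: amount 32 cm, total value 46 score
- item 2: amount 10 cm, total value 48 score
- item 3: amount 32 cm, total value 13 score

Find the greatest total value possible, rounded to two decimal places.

92.56

Take in order of value per unit:
- item 2 (48/10 per unit): all 10 → value 48, running total 48.00
- item 1 (46/32 per unit): 31 of 32 → value 31×46/32 = 44.5625, running total 92.56
Total 92.56.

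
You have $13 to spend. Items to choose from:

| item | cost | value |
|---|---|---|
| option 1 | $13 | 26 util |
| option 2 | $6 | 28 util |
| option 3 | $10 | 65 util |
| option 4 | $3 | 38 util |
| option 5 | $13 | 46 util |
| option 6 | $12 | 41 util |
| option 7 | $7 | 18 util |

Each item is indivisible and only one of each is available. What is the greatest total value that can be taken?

Check high-value combinations within $13:
- option 3+option 4: cost 10+3=13, value 65+38=103
- option 2+option 4: cost 6+3=9, value 28+38=66
- option 3: cost 10, value 65
- option 4+option 7: cost 3+7=10, value 38+18=56
Best: 103 util.

103 util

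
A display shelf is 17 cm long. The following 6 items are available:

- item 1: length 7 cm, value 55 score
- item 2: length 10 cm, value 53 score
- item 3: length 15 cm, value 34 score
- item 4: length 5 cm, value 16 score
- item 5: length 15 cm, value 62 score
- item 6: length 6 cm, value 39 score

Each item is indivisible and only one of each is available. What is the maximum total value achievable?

108 score

This is a 0/1 knapsack; check combinations near the capacity.
- item 1+item 2: length 7+10=17, value 55+53=108
- item 1+item 6: length 7+6=13, value 55+39=94
- item 2+item 6: length 10+6=16, value 53+39=92
Best: 108 score.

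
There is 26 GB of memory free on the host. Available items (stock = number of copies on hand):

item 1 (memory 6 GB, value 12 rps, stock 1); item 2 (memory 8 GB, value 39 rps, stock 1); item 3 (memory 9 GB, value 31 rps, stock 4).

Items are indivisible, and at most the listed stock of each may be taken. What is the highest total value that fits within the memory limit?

Top feasible selections:
- 1×item 2 + 2×item 3: memory 26, value 101
- 1×item 1 + 1×item 2 + 1×item 3: memory 23, value 82
- 1×item 1 + 2×item 3: memory 24, value 74
- 1×item 2 + 1×item 3: memory 17, value 70
Best: 101 rps.

101 rps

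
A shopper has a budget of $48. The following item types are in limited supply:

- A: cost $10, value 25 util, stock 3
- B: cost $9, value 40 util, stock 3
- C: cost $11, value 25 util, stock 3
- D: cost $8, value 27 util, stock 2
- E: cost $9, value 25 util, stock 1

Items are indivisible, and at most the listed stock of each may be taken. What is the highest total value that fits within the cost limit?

Best selections within cost 48 and stock limits:
- 3×B + 2×D: cost 43, value 174
- 3×B + 1×D + 1×E: cost 44, value 172
Best: 174 util.

174 util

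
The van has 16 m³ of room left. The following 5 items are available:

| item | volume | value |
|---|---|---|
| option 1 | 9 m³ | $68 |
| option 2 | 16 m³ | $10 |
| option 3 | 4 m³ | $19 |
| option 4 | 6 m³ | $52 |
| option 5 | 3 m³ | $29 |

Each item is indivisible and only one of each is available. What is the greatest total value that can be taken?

This is a 0/1 knapsack; check combinations near the capacity.
- option 1+option 4: volume 9+6=15, value 68+52=120
- option 1+option 3+option 5: volume 9+4+3=16, value 68+19+29=116
- option 3+option 4+option 5: volume 4+6+3=13, value 19+52+29=100
Best: $120.

$120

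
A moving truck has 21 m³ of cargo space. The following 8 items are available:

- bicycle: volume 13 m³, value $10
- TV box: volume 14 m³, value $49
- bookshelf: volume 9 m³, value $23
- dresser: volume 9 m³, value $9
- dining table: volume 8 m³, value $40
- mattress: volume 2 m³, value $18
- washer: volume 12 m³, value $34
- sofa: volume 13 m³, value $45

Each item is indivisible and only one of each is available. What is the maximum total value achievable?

Check high-value combinations within 21 m³:
- dining table+sofa: volume 8+13=21, value 40+45=85
- bookshelf+dining table+mattress: volume 9+8+2=19, value 23+40+18=81
- dining table+washer: volume 8+12=20, value 40+34=74
Best: $85.

$85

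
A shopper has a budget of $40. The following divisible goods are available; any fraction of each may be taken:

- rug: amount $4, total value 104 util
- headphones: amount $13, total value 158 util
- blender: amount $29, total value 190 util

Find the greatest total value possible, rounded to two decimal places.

412.69

Take in order of value per unit:
- rug (104/4 per unit): all 4 → value 104, running total 104.00
- headphones (158/13 per unit): all 13 → value 158, running total 262.00
- blender (190/29 per unit): 23 of 29 → value 23×190/29 = 150.6897, running total 412.69
Total 412.69.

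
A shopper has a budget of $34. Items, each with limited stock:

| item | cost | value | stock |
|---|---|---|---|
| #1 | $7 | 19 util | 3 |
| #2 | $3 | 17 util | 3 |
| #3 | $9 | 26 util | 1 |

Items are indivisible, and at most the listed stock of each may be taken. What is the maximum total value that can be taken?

Top feasible selections:
- 2×#1 + 3×#2 + 1×#3: cost 32, value 115
- 3×#1 + 3×#2: cost 30, value 108
Best: 115 util.

115 util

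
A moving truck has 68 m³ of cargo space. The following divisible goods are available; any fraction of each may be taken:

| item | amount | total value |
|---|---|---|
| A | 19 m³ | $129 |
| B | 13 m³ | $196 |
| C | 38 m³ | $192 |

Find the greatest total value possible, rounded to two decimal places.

506.89

Take in order of value per unit:
- B (196/13 per unit): all 13 → value 196, running total 196.00
- A (129/19 per unit): all 19 → value 129, running total 325.00
- C (192/38 per unit): 36 of 38 → value 36×192/38 = 181.8947, running total 506.89
Total 506.89.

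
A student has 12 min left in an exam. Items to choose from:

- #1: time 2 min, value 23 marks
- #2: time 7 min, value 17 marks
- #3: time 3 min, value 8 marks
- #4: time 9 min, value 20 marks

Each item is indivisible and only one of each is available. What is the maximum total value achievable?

48 marks

This is a 0/1 knapsack; check combinations near the capacity.
- #1+#2+#3: time 2+7+3=12, value 23+17+8=48
- #1+#4: time 2+9=11, value 23+20=43
- #1+#2: time 2+7=9, value 23+17=40
- #1+#3: time 2+3=5, value 23+8=31
Best: 48 marks.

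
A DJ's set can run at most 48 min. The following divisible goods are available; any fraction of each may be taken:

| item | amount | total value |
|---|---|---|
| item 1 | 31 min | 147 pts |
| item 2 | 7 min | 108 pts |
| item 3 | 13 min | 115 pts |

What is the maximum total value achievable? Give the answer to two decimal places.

Take in order of value per unit:
- item 2 (108/7 per unit): all 7 → value 108, running total 108.00
- item 3 (115/13 per unit): all 13 → value 115, running total 223.00
- item 1 (147/31 per unit): 28 of 31 → value 28×147/31 = 132.7742, running total 355.77
Total 355.77.

355.77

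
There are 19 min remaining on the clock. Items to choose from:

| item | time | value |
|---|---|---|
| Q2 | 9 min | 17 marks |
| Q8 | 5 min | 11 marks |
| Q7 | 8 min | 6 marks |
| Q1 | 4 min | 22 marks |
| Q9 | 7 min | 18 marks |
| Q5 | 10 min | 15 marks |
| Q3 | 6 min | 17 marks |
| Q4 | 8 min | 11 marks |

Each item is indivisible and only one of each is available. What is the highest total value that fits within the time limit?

Check high-value combinations within 19 min:
- Q1+Q9+Q3: time 4+7+6=17, value 22+18+17=57
- Q2+Q1+Q3: time 9+4+6=19, value 17+22+17=56
- Q8+Q1+Q9: time 5+4+7=16, value 11+22+18=51
- Q1+Q9+Q4: time 4+7+8=19, value 22+18+11=51
Best: 57 marks.

57 marks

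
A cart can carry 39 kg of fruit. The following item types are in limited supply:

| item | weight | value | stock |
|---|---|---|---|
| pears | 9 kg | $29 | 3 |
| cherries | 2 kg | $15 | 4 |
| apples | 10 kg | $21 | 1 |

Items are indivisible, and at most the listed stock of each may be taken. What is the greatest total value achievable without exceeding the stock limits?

$147

Top feasible selections:
- 3×pears + 4×cherries: weight 35, value 147
- 2×pears + 4×cherries + 1×apples: weight 36, value 139
Best: $147.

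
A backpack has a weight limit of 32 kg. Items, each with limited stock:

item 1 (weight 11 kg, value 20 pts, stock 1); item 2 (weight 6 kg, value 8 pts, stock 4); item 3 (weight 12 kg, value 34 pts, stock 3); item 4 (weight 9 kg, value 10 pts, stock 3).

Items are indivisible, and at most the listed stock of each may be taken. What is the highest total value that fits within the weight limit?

Top feasible selections:
- 1×item 2 + 2×item 3: weight 30, value 76
- 2×item 3: weight 24, value 68
- 1×item 1 + 1×item 3 + 1×item 4: weight 32, value 64
Best: 76 pts.

76 pts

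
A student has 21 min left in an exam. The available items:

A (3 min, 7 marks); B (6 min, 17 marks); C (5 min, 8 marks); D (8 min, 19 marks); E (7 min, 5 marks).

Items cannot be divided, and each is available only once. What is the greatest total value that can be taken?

44 marks

This is a 0/1 knapsack; check combinations near the capacity.
- B+C+D: time 6+5+8=19, value 17+8+19=44
- A+B+D: time 3+6+8=17, value 7+17+19=43
- B+D+E: time 6+8+7=21, value 17+19+5=41
Best: 44 marks.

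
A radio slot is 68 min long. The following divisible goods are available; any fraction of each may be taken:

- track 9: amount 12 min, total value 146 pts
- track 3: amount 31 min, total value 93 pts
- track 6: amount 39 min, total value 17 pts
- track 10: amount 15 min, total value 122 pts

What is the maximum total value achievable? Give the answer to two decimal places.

365.36

Take in order of value per unit:
- track 9 (146/12 per unit): all 12 → value 146, running total 146.00
- track 10 (122/15 per unit): all 15 → value 122, running total 268.00
- track 3 (93/31 per unit): all 31 → value 93, running total 361.00
- track 6 (17/39 per unit): 10 of 39 → value 10×17/39 = 4.3590, running total 365.36
Total 365.36.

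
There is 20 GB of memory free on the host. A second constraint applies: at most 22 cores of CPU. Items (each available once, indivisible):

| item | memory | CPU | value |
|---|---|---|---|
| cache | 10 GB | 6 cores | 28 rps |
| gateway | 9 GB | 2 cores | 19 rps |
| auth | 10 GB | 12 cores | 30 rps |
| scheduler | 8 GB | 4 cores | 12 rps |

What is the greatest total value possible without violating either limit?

58 rps

Feasible sets respecting both limits:
- cache+auth: memory 20, CPU 18, value 58
- gateway+auth: memory 19, CPU 14, value 49
- cache+gateway: memory 19, CPU 8, value 47
Best: 58 rps.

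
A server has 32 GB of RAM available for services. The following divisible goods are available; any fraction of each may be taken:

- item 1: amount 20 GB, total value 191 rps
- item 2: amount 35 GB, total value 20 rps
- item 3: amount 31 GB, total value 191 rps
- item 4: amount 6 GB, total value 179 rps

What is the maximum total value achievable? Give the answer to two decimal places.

Take in order of value per unit:
- item 4 (179/6 per unit): all 6 → value 179, running total 179.00
- item 1 (191/20 per unit): all 20 → value 191, running total 370.00
- item 3 (191/31 per unit): 6 of 31 → value 6×191/31 = 36.9677, running total 406.97
Total 406.97.

406.97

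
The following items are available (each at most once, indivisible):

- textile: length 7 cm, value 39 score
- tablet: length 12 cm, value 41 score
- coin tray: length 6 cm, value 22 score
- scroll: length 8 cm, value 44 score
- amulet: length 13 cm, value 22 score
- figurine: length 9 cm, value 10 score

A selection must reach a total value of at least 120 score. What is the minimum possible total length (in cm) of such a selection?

Subsets with value ≥ 120, sorted by total length:
- textile+tablet+scroll: length 27, value 124
- textile+tablet+coin tray+scroll: length 33, value 146
Minimum length: 27 cm.

27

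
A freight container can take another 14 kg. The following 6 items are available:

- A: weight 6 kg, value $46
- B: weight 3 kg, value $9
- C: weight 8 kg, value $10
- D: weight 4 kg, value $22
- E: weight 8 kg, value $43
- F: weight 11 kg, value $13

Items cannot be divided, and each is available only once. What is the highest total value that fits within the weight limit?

$89

Check high-value combinations within 14 kg:
- A+E: weight 6+8=14, value 46+43=89
- A+B+D: weight 6+3+4=13, value 46+9+22=77
- A+D: weight 6+4=10, value 46+22=68
- D+E: weight 4+8=12, value 22+43=65
Best: $89.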